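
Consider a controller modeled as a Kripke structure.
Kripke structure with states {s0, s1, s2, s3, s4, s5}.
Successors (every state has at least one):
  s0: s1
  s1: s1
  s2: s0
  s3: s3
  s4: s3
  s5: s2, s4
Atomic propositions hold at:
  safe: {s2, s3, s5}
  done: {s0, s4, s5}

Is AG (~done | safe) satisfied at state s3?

Sat(~done) = {s1, s2, s3}
Sat(~done | safe) = {s1, s2, s3, s5}
AG (~done | safe): greatest fixpoint, start Z0 = {s1, s2, s3, s5}, keep only states in Sat with every successor in Z. Z1 = {s1, s3}; fixed.
Sat(AG (~done | safe)) = {s1, s3}
s3 ∈ Sat(AG (~done | safe)) = {s1, s3}, so the formula holds at s3.

Yes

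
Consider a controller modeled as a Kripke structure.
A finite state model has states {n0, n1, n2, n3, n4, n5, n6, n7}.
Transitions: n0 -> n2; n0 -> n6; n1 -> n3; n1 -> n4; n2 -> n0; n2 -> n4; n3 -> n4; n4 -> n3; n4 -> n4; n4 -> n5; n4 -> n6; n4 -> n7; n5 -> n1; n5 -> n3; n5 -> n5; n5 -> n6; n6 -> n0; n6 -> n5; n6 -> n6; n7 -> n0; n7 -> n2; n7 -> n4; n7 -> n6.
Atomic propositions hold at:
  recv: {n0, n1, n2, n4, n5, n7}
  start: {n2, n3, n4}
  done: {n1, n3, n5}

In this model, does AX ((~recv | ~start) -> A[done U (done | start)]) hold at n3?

Yes

Sat(~recv) = {n3, n6}
Sat(~start) = {n0, n1, n5, n6, n7}
Sat(~recv | ~start) = {n0, n1, n3, n5, n6, n7}
Sat(done | start) = {n1, n2, n3, n4, n5}
A[done U (done | start)]: least fixpoint, start Z0 = Sat((done | start)) = {n1, n2, n3, n4, n5}, add states in Sat(done) with every successor in Z. Already a fixed point.
Sat(A[done U (done | start)]) = {n1, n2, n3, n4, n5}
Sat((~recv | ~start) -> A[done U (done | start)]) = {n1, n2, n3, n4, n5}
Sat(AX ((~recv | ~start) -> A[done U (done | start)])) = {s : every successor in {n1, n2, n3, n4, n5}} = {n1, n3}
n3 ∈ Sat(AX ((~recv | ~start) -> A[done U (done | start)])) = {n1, n3}, so the formula holds at n3.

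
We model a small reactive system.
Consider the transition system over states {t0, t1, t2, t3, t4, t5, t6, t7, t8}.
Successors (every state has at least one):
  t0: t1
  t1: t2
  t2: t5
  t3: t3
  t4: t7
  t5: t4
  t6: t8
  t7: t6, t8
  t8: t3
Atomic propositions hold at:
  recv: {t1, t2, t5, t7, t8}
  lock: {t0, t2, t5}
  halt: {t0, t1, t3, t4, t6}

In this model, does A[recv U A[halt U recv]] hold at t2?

Yes

A[halt U recv]: least fixpoint, start Z0 = Sat(recv) = {t1, t2, t5, t7, t8}, add states in Sat(halt) with every successor in Z. Z1 = {t0, t1, t2, t4, t5, t6, t7, t8}; fixed.
Sat(A[halt U recv]) = {t0, t1, t2, t4, t5, t6, t7, t8}
A[recv U A[halt U recv]]: least fixpoint, start Z0 = Sat(A[halt U recv]) = {t0, t1, t2, t4, t5, t6, t7, t8}, add states in Sat(recv) with every successor in Z. Already a fixed point.
Sat(A[recv U A[halt U recv]]) = {t0, t1, t2, t4, t5, t6, t7, t8}
t2 ∈ Sat(A[recv U A[halt U recv]]) = {t0, t1, t2, t4, t5, t6, t7, t8}, so the formula holds at t2.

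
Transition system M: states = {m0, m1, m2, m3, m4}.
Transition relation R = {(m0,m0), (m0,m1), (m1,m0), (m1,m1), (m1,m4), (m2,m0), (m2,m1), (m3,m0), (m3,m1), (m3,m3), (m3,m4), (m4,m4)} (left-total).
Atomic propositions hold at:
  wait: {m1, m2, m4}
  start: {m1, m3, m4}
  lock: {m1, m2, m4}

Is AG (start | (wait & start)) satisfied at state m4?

Sat(wait & start) = {m1, m4}
Sat(start | (wait & start)) = {m1, m3, m4}
AG (start | (wait & start)): greatest fixpoint, start Z0 = {m1, m3, m4}, keep only states in Sat with every successor in Z. Z1 = {m4}; fixed.
Sat(AG (start | (wait & start))) = {m4}
m4 ∈ Sat(AG (start | (wait & start))) = {m4}, so the formula holds at m4.

Yes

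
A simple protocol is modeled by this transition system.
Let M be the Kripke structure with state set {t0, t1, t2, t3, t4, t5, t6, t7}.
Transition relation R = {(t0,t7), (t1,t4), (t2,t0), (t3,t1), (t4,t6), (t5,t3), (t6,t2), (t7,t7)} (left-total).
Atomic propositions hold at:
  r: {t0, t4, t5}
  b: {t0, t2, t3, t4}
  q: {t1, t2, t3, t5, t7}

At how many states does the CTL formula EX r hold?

2

Sat(EX r) = {s : some successor in {t0, t4, t5}} = {t1, t2}
|Sat(EX r)| = |{t1, t2}| = 2.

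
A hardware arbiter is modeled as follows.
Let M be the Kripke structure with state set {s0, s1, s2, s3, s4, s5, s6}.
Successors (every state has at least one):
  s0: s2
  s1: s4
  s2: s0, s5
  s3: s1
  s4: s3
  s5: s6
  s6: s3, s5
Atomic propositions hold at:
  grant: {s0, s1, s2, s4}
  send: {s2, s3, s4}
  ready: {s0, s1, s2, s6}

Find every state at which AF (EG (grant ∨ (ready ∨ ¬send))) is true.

Sat(¬send) = {s0, s1, s5, s6}
Sat(ready ∨ ¬send) = {s0, s1, s2, s5, s6}
Sat(grant ∨ (ready ∨ ¬send)) = {s0, s1, s2, s4, s5, s6}
EG (grant ∨ (ready ∨ ¬send)): greatest fixpoint, start Z0 = {s0, s1, s2, s4, s5, s6}, keep only states in Sat with some successor in Z. Z1 = {s0, s1, s2, s5, s6}; Z2 = {s0, s2, s5, s6}; fixed.
Sat(EG (grant ∨ (ready ∨ ¬send))) = {s0, s2, s5, s6}
AF (EG (grant ∨ (ready ∨ ¬send))): least fixpoint, start Z0 = {s0, s2, s5, s6}, add states with every successor in Z. Already a fixed point.
Sat(AF (EG (grant ∨ (ready ∨ ¬send)))) = {s0, s2, s5, s6}

{s0, s2, s5, s6}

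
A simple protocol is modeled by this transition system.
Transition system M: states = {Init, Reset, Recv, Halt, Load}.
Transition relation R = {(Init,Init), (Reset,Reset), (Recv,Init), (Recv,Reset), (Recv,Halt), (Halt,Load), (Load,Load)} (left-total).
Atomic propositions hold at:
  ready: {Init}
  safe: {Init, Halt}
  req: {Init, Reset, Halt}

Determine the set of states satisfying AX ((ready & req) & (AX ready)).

Sat(ready & req) = {Init}
Sat(AX ready) = {s : every successor in {Init}} = {Init}
Sat((ready & req) & (AX ready)) = {Init}
Sat(AX ((ready & req) & (AX ready))) = {s : every successor in {Init}} = {Init}

{Init}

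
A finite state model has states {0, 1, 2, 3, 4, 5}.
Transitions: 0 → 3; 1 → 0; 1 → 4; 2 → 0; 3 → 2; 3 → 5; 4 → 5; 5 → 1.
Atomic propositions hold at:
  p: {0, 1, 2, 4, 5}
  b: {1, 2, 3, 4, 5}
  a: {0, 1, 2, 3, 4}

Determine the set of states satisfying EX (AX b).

{0, 1, 2, 3, 4}

Sat(AX b) = {s : every successor in {1, 2, 3, 4, 5}} = {0, 3, 4, 5}
Sat(EX (AX b)) = {s : some successor in {0, 3, 4, 5}} = {0, 1, 2, 3, 4}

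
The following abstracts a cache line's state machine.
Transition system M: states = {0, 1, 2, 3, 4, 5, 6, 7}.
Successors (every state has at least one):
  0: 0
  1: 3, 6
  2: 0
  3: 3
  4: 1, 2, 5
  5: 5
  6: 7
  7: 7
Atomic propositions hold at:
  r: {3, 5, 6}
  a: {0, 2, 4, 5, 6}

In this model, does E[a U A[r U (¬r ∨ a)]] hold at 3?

Sat(¬r) = {0, 1, 2, 4, 7}
Sat(¬r ∨ a) = {0, 1, 2, 4, 5, 6, 7}
A[r U (¬r ∨ a)]: least fixpoint, start Z0 = Sat((¬r ∨ a)) = {0, 1, 2, 4, 5, 6, 7}, add states in Sat(r) with every successor in Z. Already a fixed point.
Sat(A[r U (¬r ∨ a)]) = {0, 1, 2, 4, 5, 6, 7}
E[a U A[r U (¬r ∨ a)]]: least fixpoint, start Z0 = Sat(A[r U (¬r ∨ a)]) = {0, 1, 2, 4, 5, 6, 7}, add states in Sat(a) with some successor in Z. Already a fixed point.
Sat(E[a U A[r U (¬r ∨ a)]]) = {0, 1, 2, 4, 5, 6, 7}
3 ∉ Sat(E[a U A[r U (¬r ∨ a)]]) = {0, 1, 2, 4, 5, 6, 7}, so the formula does not hold at 3.

No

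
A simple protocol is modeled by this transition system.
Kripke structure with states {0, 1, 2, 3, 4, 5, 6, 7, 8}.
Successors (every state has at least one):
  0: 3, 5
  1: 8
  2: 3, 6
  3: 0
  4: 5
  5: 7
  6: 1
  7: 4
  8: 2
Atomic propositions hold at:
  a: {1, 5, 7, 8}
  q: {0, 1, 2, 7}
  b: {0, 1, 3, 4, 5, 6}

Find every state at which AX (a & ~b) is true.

{1, 5}

Sat(~b) = {2, 7, 8}
Sat(a & ~b) = {7, 8}
Sat(AX (a & ~b)) = {s : every successor in {7, 8}} = {1, 5}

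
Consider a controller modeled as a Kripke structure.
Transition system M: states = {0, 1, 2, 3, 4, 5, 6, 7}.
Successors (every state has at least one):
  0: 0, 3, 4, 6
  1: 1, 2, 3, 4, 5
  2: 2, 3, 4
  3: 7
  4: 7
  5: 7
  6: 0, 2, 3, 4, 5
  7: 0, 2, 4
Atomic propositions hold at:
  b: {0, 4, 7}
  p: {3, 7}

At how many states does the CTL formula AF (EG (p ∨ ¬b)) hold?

Sat(¬b) = {1, 2, 3, 5, 6}
Sat(p ∨ ¬b) = {1, 2, 3, 5, 6, 7}
EG (p ∨ ¬b): greatest fixpoint, start Z0 = {1, 2, 3, 5, 6, 7}, keep only states in Sat with some successor in Z. Already a fixed point.
Sat(EG (p ∨ ¬b)) = {1, 2, 3, 5, 6, 7}
AF (EG (p ∨ ¬b)): least fixpoint, start Z0 = {1, 2, 3, 5, 6, 7}, add states with every successor in Z. Z1 = {1, 2, 3, 4, 5, 6, 7}; fixed.
Sat(AF (EG (p ∨ ¬b))) = {1, 2, 3, 4, 5, 6, 7}
|Sat(AF (EG (p ∨ ¬b)))| = |{1, 2, 3, 4, 5, 6, 7}| = 7.

7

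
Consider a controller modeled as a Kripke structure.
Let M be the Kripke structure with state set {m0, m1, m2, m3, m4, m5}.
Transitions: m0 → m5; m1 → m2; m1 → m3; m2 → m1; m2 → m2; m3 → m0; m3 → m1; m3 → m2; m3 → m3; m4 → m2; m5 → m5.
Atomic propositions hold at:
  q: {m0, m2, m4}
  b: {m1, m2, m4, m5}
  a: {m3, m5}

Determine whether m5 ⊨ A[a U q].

No

A[a U q]: least fixpoint, start Z0 = Sat(q) = {m0, m2, m4}, add states in Sat(a) with every successor in Z. Already a fixed point.
Sat(A[a U q]) = {m0, m2, m4}
m5 ∉ Sat(A[a U q]) = {m0, m2, m4}, so the formula does not hold at m5.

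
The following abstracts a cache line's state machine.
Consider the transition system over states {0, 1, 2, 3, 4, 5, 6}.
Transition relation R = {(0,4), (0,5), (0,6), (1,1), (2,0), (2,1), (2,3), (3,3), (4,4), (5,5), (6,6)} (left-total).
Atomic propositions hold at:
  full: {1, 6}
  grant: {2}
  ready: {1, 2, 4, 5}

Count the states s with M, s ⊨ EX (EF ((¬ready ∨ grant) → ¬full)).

Sat(¬ready) = {0, 3, 6}
Sat(¬ready ∨ grant) = {0, 2, 3, 6}
Sat(¬full) = {0, 2, 3, 4, 5}
Sat((¬ready ∨ grant) → ¬full) = {0, 1, 2, 3, 4, 5}
EF ((¬ready ∨ grant) → ¬full): least fixpoint, start Z0 = {0, 1, 2, 3, 4, 5}, add states with some successor in Z. Already a fixed point.
Sat(EF ((¬ready ∨ grant) → ¬full)) = {0, 1, 2, 3, 4, 5}
Sat(EX (EF ((¬ready ∨ grant) → ¬full))) = {s : some successor in {0, 1, 2, 3, 4, 5}} = {0, 1, 2, 3, 4, 5}
|Sat(EX (EF ((¬ready ∨ grant) → ¬full)))| = |{0, 1, 2, 3, 4, 5}| = 6.

6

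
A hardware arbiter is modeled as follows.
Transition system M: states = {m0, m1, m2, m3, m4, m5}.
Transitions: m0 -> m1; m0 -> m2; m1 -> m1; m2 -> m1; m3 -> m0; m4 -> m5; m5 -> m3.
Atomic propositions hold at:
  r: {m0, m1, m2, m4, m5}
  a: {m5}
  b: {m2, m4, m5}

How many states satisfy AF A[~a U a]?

Sat(~a) = {m0, m1, m2, m3, m4}
A[~a U a]: least fixpoint, start Z0 = Sat(a) = {m5}, add states in Sat(~a) with every successor in Z. Z1 = {m4, m5}; fixed.
Sat(A[~a U a]) = {m4, m5}
AF A[~a U a]: least fixpoint, start Z0 = {m4, m5}, add states with every successor in Z. Already a fixed point.
Sat(AF A[~a U a]) = {m4, m5}
|Sat(AF A[~a U a])| = |{m4, m5}| = 2.

2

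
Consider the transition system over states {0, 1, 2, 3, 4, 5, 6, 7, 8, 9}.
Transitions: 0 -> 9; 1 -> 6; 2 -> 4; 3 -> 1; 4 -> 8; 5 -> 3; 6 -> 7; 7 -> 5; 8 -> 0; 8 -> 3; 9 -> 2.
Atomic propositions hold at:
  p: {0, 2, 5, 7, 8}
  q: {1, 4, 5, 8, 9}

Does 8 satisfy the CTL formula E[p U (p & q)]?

Yes

Sat(p & q) = {5, 8}
E[p U (p & q)]: least fixpoint, start Z0 = Sat((p & q)) = {5, 8}, add states in Sat(p) with some successor in Z. Z1 = {5, 7, 8}; fixed.
Sat(E[p U (p & q)]) = {5, 7, 8}
8 ∈ Sat(E[p U (p & q)]) = {5, 7, 8}, so the formula holds at 8.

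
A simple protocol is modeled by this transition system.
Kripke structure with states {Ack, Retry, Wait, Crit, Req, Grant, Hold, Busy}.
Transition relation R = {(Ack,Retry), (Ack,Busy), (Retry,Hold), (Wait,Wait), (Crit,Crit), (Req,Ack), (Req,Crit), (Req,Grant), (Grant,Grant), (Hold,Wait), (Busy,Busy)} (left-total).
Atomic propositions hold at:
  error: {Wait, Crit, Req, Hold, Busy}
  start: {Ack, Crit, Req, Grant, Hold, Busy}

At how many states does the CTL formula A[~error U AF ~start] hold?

Sat(~error) = {Ack, Retry, Grant}
Sat(~start) = {Retry, Wait}
AF ~start: least fixpoint, start Z0 = {Retry, Wait}, add states with every successor in Z. Z1 = {Retry, Wait, Hold}; fixed.
Sat(AF ~start) = {Retry, Wait, Hold}
A[~error U AF ~start]: least fixpoint, start Z0 = Sat(AF ~start) = {Retry, Wait, Hold}, add states in Sat(~error) with every successor in Z. Already a fixed point.
Sat(A[~error U AF ~start]) = {Retry, Wait, Hold}
|Sat(A[~error U AF ~start])| = |{Retry, Wait, Hold}| = 3.

3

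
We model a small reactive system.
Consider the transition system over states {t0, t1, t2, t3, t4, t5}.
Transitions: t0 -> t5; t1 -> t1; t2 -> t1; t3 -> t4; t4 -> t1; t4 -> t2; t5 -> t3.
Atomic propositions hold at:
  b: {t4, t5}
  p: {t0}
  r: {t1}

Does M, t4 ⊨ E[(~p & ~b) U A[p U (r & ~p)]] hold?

Sat(~p) = {t1, t2, t3, t4, t5}
Sat(~b) = {t0, t1, t2, t3}
Sat(~p & ~b) = {t1, t2, t3}
Sat(r & ~p) = {t1}
A[p U (r & ~p)]: least fixpoint, start Z0 = Sat((r & ~p)) = {t1}, add states in Sat(p) with every successor in Z. Already a fixed point.
Sat(A[p U (r & ~p)]) = {t1}
E[(~p & ~b) U A[p U (r & ~p)]]: least fixpoint, start Z0 = Sat(A[p U (r & ~p)]) = {t1}, add states in Sat(~p & ~b) with some successor in Z. Z1 = {t1, t2}; fixed.
Sat(E[(~p & ~b) U A[p U (r & ~p)]]) = {t1, t2}
t4 ∉ Sat(E[(~p & ~b) U A[p U (r & ~p)]]) = {t1, t2}, so the formula does not hold at t4.

No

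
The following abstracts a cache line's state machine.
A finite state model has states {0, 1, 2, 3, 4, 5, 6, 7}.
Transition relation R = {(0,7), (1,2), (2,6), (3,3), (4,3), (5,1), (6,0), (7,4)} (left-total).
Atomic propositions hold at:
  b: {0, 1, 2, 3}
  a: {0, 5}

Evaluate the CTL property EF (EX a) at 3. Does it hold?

No

Sat(EX a) = {s : some successor in {0, 5}} = {6}
EF (EX a): least fixpoint, start Z0 = {6}, add states with some successor in Z. Z1 = {2, 6}; Z2 = {1, 2, 6}; Z3 = {1, 2, 5, 6}; fixed.
Sat(EF (EX a)) = {1, 2, 5, 6}
3 ∉ Sat(EF (EX a)) = {1, 2, 5, 6}, so the formula does not hold at 3.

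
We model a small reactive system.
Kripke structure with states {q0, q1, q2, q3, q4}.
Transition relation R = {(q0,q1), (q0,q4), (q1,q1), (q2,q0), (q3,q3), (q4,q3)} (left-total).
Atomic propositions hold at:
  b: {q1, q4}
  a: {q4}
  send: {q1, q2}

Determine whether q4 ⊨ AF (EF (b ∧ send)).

Sat(b ∧ send) = {q1}
EF (b ∧ send): least fixpoint, start Z0 = {q1}, add states with some successor in Z. Z1 = {q0, q1}; Z2 = {q0, q1, q2}; fixed.
Sat(EF (b ∧ send)) = {q0, q1, q2}
AF (EF (b ∧ send)): least fixpoint, start Z0 = {q0, q1, q2}, add states with every successor in Z. Already a fixed point.
Sat(AF (EF (b ∧ send))) = {q0, q1, q2}
q4 ∉ Sat(AF (EF (b ∧ send))) = {q0, q1, q2}, so the formula does not hold at q4.

No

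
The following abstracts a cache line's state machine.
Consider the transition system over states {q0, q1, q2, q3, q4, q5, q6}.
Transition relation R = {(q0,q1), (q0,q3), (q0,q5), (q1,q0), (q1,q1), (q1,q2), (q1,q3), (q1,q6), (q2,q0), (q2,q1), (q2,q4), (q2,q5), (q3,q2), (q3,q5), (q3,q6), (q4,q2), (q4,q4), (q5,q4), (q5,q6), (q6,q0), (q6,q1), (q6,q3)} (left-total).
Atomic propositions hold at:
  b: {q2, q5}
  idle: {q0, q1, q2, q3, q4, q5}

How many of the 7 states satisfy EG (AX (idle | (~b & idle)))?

Sat(~b) = {q0, q1, q3, q4, q6}
Sat(~b & idle) = {q0, q1, q3, q4}
Sat(idle | (~b & idle)) = {q0, q1, q2, q3, q4, q5}
Sat(AX (idle | (~b & idle))) = {s : every successor in {q0, q1, q2, q3, q4, q5}} = {q0, q2, q4, q6}
EG (AX (idle | (~b & idle))): greatest fixpoint, start Z0 = {q0, q2, q4, q6}, keep only states in Sat with some successor in Z. Z1 = {q2, q4, q6}; Z2 = {q2, q4}; fixed.
Sat(EG (AX (idle | (~b & idle)))) = {q2, q4}
|Sat(EG (AX (idle | (~b & idle))))| = |{q2, q4}| = 2.

2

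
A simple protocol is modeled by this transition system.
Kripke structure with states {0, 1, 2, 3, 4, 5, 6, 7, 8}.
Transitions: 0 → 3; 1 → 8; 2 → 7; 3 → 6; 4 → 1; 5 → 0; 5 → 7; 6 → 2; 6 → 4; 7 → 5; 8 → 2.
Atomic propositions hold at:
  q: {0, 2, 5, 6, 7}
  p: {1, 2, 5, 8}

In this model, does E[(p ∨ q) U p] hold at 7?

Sat(p ∨ q) = {0, 1, 2, 5, 6, 7, 8}
E[(p ∨ q) U p]: least fixpoint, start Z0 = Sat(p) = {1, 2, 5, 8}, add states in Sat(p ∨ q) with some successor in Z. Z1 = {1, 2, 5, 6, 7, 8}; fixed.
Sat(E[(p ∨ q) U p]) = {1, 2, 5, 6, 7, 8}
7 ∈ Sat(E[(p ∨ q) U p]) = {1, 2, 5, 6, 7, 8}, so the formula holds at 7.

Yes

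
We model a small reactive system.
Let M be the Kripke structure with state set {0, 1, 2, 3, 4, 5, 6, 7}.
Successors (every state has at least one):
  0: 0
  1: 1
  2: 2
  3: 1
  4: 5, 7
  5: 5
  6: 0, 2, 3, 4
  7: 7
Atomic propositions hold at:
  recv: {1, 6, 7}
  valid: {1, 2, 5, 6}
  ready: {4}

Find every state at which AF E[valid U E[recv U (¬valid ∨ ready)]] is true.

Sat(¬valid) = {0, 3, 4, 7}
Sat(¬valid ∨ ready) = {0, 3, 4, 7}
E[recv U (¬valid ∨ ready)]: least fixpoint, start Z0 = Sat((¬valid ∨ ready)) = {0, 3, 4, 7}, add states in Sat(recv) with some successor in Z. Z1 = {0, 3, 4, 6, 7}; fixed.
Sat(E[recv U (¬valid ∨ ready)]) = {0, 3, 4, 6, 7}
E[valid U E[recv U (¬valid ∨ ready)]]: least fixpoint, start Z0 = Sat(E[recv U (¬valid ∨ ready)]) = {0, 3, 4, 6, 7}, add states in Sat(valid) with some successor in Z. Already a fixed point.
Sat(E[valid U E[recv U (¬valid ∨ ready)]]) = {0, 3, 4, 6, 7}
AF E[valid U E[recv U (¬valid ∨ ready)]]: least fixpoint, start Z0 = {0, 3, 4, 6, 7}, add states with every successor in Z. Already a fixed point.
Sat(AF E[valid U E[recv U (¬valid ∨ ready)]]) = {0, 3, 4, 6, 7}

{0, 3, 4, 6, 7}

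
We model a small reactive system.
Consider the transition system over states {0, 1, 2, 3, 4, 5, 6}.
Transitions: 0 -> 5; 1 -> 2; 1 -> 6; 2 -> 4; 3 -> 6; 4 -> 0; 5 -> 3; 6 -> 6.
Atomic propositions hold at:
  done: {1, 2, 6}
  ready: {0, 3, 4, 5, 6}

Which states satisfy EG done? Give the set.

{1, 6}

EG done: greatest fixpoint, start Z0 = {1, 2, 6}, keep only states in Sat with some successor in Z. Z1 = {1, 6}; fixed.
Sat(EG done) = {1, 6}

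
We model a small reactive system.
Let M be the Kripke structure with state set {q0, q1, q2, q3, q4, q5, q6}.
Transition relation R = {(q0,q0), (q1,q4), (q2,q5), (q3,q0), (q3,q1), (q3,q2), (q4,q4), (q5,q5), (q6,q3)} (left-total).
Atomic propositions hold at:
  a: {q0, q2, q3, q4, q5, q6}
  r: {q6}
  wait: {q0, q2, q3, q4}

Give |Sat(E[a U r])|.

E[a U r]: least fixpoint, start Z0 = Sat(r) = {q6}, add states in Sat(a) with some successor in Z. Already a fixed point.
Sat(E[a U r]) = {q6}
|Sat(E[a U r])| = |{q6}| = 1.

1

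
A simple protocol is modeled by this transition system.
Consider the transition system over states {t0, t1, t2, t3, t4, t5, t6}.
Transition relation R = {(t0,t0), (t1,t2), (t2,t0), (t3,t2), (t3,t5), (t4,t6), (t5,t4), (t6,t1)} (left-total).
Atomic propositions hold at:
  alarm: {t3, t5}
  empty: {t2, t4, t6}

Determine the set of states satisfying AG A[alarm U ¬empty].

Sat(¬empty) = {t0, t1, t3, t5}
A[alarm U ¬empty]: least fixpoint, start Z0 = Sat(¬empty) = {t0, t1, t3, t5}, add states in Sat(alarm) with every successor in Z. Already a fixed point.
Sat(A[alarm U ¬empty]) = {t0, t1, t3, t5}
AG A[alarm U ¬empty]: greatest fixpoint, start Z0 = {t0, t1, t3, t5}, keep only states in Sat with every successor in Z. Z1 = {t0}; fixed.
Sat(AG A[alarm U ¬empty]) = {t0}

{t0}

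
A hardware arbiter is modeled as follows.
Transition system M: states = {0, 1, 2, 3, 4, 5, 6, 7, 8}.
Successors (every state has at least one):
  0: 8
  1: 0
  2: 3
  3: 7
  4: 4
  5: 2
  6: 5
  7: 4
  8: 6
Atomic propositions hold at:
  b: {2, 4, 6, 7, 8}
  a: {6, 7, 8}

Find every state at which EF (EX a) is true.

{0, 1, 2, 3, 5, 6, 8}

Sat(EX a) = {s : some successor in {6, 7, 8}} = {0, 3, 8}
EF (EX a): least fixpoint, start Z0 = {0, 3, 8}, add states with some successor in Z. Z1 = {0, 1, 2, 3, 8}; Z2 = {0, 1, 2, 3, 5, 8}; Z3 = {0, 1, 2, 3, 5, 6, 8}; fixed.
Sat(EF (EX a)) = {0, 1, 2, 3, 5, 6, 8}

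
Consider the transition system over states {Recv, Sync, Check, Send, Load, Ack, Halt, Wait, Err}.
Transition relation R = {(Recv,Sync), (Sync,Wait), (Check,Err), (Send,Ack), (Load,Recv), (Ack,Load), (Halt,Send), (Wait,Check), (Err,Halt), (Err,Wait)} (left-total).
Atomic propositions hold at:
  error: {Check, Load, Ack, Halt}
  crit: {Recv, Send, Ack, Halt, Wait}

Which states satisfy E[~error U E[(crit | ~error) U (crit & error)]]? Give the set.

{Send, Ack, Halt, Err}

Sat(~error) = {Recv, Sync, Send, Wait, Err}
Sat(crit | ~error) = {Recv, Sync, Send, Ack, Halt, Wait, Err}
Sat(crit & error) = {Ack, Halt}
E[(crit | ~error) U (crit & error)]: least fixpoint, start Z0 = Sat((crit & error)) = {Ack, Halt}, add states in Sat(crit | ~error) with some successor in Z. Z1 = {Send, Ack, Halt, Err}; fixed.
Sat(E[(crit | ~error) U (crit & error)]) = {Send, Ack, Halt, Err}
E[~error U E[(crit | ~error) U (crit & error)]]: least fixpoint, start Z0 = Sat(E[(crit | ~error) U (crit & error)]) = {Send, Ack, Halt, Err}, add states in Sat(~error) with some successor in Z. Already a fixed point.
Sat(E[~error U E[(crit | ~error) U (crit & error)]]) = {Send, Ack, Halt, Err}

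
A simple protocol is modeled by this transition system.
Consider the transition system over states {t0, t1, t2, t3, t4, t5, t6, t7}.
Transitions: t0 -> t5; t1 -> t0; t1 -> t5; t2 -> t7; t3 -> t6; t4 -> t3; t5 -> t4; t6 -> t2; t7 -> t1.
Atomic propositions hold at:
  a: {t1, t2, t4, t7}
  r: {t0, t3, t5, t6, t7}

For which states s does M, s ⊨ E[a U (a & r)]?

{t2, t7}

Sat(a & r) = {t7}
E[a U (a & r)]: least fixpoint, start Z0 = Sat((a & r)) = {t7}, add states in Sat(a) with some successor in Z. Z1 = {t2, t7}; fixed.
Sat(E[a U (a & r)]) = {t2, t7}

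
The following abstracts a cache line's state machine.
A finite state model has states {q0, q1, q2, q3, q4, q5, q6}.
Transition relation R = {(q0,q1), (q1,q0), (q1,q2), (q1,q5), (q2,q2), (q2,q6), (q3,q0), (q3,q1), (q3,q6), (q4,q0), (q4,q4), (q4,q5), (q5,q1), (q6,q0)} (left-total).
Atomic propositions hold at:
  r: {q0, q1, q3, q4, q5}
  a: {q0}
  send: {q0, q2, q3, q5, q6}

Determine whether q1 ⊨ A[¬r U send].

No

Sat(¬r) = {q2, q6}
A[¬r U send]: least fixpoint, start Z0 = Sat(send) = {q0, q2, q3, q5, q6}, add states in Sat(¬r) with every successor in Z. Already a fixed point.
Sat(A[¬r U send]) = {q0, q2, q3, q5, q6}
q1 ∉ Sat(A[¬r U send]) = {q0, q2, q3, q5, q6}, so the formula does not hold at q1.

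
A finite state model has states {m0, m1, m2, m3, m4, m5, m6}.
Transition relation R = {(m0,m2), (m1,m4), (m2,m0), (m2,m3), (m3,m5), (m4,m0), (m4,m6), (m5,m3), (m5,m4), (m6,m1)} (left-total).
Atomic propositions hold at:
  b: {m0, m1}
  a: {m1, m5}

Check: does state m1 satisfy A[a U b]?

A[a U b]: least fixpoint, start Z0 = Sat(b) = {m0, m1}, add states in Sat(a) with every successor in Z. Already a fixed point.
Sat(A[a U b]) = {m0, m1}
m1 ∈ Sat(A[a U b]) = {m0, m1}, so the formula holds at m1.

Yes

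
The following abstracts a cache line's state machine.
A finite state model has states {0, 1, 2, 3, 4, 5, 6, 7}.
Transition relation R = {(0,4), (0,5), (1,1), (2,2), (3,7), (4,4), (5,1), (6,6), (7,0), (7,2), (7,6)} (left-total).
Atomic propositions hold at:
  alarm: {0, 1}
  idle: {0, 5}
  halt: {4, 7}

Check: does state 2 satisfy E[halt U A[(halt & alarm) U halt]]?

Sat(halt & alarm) = ∅
A[(halt & alarm) U halt]: least fixpoint, start Z0 = Sat(halt) = {4, 7}, add states in Sat(halt & alarm) with every successor in Z. Already a fixed point.
Sat(A[(halt & alarm) U halt]) = {4, 7}
E[halt U A[(halt & alarm) U halt]]: least fixpoint, start Z0 = Sat(A[(halt & alarm) U halt]) = {4, 7}, add states in Sat(halt) with some successor in Z. Already a fixed point.
Sat(E[halt U A[(halt & alarm) U halt]]) = {4, 7}
2 ∉ Sat(E[halt U A[(halt & alarm) U halt]]) = {4, 7}, so the formula does not hold at 2.

No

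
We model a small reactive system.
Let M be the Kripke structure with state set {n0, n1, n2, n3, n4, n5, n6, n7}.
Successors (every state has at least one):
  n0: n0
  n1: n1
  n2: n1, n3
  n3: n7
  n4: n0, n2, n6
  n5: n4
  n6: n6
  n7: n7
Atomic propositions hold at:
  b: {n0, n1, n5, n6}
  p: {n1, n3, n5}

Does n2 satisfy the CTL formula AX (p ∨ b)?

Sat(p ∨ b) = {n0, n1, n3, n5, n6}
Sat(AX (p ∨ b)) = {s : every successor in {n0, n1, n3, n5, n6}} = {n0, n1, n2, n6}
n2 ∈ Sat(AX (p ∨ b)) = {n0, n1, n2, n6}, so the formula holds at n2.

Yes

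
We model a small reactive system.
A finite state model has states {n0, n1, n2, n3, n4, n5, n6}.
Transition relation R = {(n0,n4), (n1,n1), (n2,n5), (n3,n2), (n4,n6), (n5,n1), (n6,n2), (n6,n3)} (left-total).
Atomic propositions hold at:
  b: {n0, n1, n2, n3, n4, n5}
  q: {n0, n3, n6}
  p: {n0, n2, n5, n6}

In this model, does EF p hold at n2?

EF p: least fixpoint, start Z0 = {n0, n2, n5, n6}, add states with some successor in Z. Z1 = {n0, n2, n3, n4, n5, n6}; fixed.
Sat(EF p) = {n0, n2, n3, n4, n5, n6}
n2 ∈ Sat(EF p) = {n0, n2, n3, n4, n5, n6}, so the formula holds at n2.

Yes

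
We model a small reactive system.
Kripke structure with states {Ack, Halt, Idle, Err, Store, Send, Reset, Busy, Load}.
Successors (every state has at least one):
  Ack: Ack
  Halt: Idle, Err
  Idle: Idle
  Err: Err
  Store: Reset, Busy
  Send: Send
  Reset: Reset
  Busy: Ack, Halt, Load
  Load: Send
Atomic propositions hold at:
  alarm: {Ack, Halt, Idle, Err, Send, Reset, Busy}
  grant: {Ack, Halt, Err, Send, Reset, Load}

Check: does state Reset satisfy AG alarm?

Yes

AG alarm: greatest fixpoint, start Z0 = {Ack, Halt, Idle, Err, Send, Reset, Busy}, keep only states in Sat with every successor in Z. Z1 = {Ack, Halt, Idle, Err, Send, Reset}; fixed.
Sat(AG alarm) = {Ack, Halt, Idle, Err, Send, Reset}
Reset ∈ Sat(AG alarm) = {Ack, Halt, Idle, Err, Send, Reset}, so the formula holds at Reset.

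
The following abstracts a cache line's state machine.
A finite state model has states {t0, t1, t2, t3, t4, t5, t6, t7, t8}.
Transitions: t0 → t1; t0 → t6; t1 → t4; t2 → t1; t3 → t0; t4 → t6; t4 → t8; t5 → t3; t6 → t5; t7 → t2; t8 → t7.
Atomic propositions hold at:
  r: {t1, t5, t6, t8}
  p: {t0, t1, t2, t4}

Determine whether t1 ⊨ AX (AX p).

No

Sat(AX p) = {s : every successor in {t0, t1, t2, t4}} = {t1, t2, t3, t7}
Sat(AX (AX p)) = {s : every successor in {t1, t2, t3, t7}} = {t2, t5, t7, t8}
t1 ∉ Sat(AX (AX p)) = {t2, t5, t7, t8}, so the formula does not hold at t1.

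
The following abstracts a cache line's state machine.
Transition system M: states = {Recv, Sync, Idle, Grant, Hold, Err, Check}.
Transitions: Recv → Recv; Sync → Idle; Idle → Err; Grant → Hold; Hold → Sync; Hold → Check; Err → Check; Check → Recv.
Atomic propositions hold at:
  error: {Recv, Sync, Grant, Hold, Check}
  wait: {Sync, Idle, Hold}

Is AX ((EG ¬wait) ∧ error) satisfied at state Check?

Yes

Sat(¬wait) = {Recv, Grant, Err, Check}
EG ¬wait: greatest fixpoint, start Z0 = {Recv, Grant, Err, Check}, keep only states in Sat with some successor in Z. Z1 = {Recv, Err, Check}; fixed.
Sat(EG ¬wait) = {Recv, Err, Check}
Sat((EG ¬wait) ∧ error) = {Recv, Check}
Sat(AX ((EG ¬wait) ∧ error)) = {s : every successor in {Recv, Check}} = {Recv, Err, Check}
Check ∈ Sat(AX ((EG ¬wait) ∧ error)) = {Recv, Err, Check}, so the formula holds at Check.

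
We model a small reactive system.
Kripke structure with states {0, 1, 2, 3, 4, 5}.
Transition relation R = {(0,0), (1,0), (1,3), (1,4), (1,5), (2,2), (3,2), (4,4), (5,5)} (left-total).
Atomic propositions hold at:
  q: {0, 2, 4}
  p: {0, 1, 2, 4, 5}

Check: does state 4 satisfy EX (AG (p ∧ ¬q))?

No

Sat(¬q) = {1, 3, 5}
Sat(p ∧ ¬q) = {1, 5}
AG (p ∧ ¬q): greatest fixpoint, start Z0 = {1, 5}, keep only states in Sat with every successor in Z. Z1 = {5}; fixed.
Sat(AG (p ∧ ¬q)) = {5}
Sat(EX (AG (p ∧ ¬q))) = {s : some successor in {5}} = {1, 5}
4 ∉ Sat(EX (AG (p ∧ ¬q))) = {1, 5}, so the formula does not hold at 4.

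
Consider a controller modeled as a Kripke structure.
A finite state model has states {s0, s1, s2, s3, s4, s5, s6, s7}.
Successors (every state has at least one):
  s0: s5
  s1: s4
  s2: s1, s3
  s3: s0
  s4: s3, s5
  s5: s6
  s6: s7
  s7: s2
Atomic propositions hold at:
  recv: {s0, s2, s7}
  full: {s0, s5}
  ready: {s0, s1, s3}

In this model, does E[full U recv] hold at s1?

No

E[full U recv]: least fixpoint, start Z0 = Sat(recv) = {s0, s2, s7}, add states in Sat(full) with some successor in Z. Already a fixed point.
Sat(E[full U recv]) = {s0, s2, s7}
s1 ∉ Sat(E[full U recv]) = {s0, s2, s7}, so the formula does not hold at s1.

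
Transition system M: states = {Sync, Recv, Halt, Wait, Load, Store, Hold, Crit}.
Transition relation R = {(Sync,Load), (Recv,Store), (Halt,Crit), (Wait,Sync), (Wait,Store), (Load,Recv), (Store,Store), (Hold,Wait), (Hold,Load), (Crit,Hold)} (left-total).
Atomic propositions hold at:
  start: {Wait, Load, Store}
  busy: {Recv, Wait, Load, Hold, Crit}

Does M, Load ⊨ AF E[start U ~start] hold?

Yes

Sat(~start) = {Sync, Recv, Halt, Hold, Crit}
E[start U ~start]: least fixpoint, start Z0 = Sat(~start) = {Sync, Recv, Halt, Hold, Crit}, add states in Sat(start) with some successor in Z. Z1 = {Sync, Recv, Halt, Wait, Load, Hold, Crit}; fixed.
Sat(E[start U ~start]) = {Sync, Recv, Halt, Wait, Load, Hold, Crit}
AF E[start U ~start]: least fixpoint, start Z0 = {Sync, Recv, Halt, Wait, Load, Hold, Crit}, add states with every successor in Z. Already a fixed point.
Sat(AF E[start U ~start]) = {Sync, Recv, Halt, Wait, Load, Hold, Crit}
Load ∈ Sat(AF E[start U ~start]) = {Sync, Recv, Halt, Wait, Load, Hold, Crit}, so the formula holds at Load.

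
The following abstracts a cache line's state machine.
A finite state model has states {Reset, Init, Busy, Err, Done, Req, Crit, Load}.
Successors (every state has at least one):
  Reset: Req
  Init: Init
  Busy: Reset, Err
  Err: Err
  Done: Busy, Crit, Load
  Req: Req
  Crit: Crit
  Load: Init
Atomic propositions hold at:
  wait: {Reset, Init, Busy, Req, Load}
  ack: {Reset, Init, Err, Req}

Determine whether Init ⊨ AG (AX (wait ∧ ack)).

Yes

Sat(wait ∧ ack) = {Reset, Init, Req}
Sat(AX (wait ∧ ack)) = {s : every successor in {Reset, Init, Req}} = {Reset, Init, Req, Load}
AG (AX (wait ∧ ack)): greatest fixpoint, start Z0 = {Reset, Init, Req, Load}, keep only states in Sat with every successor in Z. Already a fixed point.
Sat(AG (AX (wait ∧ ack))) = {Reset, Init, Req, Load}
Init ∈ Sat(AG (AX (wait ∧ ack))) = {Reset, Init, Req, Load}, so the formula holds at Init.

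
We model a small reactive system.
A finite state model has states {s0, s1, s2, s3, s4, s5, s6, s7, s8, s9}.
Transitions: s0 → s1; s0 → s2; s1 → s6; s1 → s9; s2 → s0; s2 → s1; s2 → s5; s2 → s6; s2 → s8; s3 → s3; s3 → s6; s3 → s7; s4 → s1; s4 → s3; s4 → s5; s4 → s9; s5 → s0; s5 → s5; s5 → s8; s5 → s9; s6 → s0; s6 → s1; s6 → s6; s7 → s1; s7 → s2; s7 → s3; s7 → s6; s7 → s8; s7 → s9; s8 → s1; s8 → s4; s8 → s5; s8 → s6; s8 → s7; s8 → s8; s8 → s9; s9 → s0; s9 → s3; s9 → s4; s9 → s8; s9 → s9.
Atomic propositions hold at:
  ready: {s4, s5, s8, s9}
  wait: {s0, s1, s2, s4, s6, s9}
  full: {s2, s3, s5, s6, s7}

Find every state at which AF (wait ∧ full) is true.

Sat(wait ∧ full) = {s2, s6}
AF (wait ∧ full): least fixpoint, start Z0 = {s2, s6}, add states with every successor in Z. Already a fixed point.
Sat(AF (wait ∧ full)) = {s2, s6}

{s2, s6}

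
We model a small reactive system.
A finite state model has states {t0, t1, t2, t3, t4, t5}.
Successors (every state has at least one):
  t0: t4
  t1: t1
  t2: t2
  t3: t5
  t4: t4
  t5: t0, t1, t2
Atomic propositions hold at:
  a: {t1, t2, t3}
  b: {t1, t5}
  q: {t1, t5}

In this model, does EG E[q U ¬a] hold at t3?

No

Sat(¬a) = {t0, t4, t5}
E[q U ¬a]: least fixpoint, start Z0 = Sat(¬a) = {t0, t4, t5}, add states in Sat(q) with some successor in Z. Already a fixed point.
Sat(E[q U ¬a]) = {t0, t4, t5}
EG E[q U ¬a]: greatest fixpoint, start Z0 = {t0, t4, t5}, keep only states in Sat with some successor in Z. Already a fixed point.
Sat(EG E[q U ¬a]) = {t0, t4, t5}
t3 ∉ Sat(EG E[q U ¬a]) = {t0, t4, t5}, so the formula does not hold at t3.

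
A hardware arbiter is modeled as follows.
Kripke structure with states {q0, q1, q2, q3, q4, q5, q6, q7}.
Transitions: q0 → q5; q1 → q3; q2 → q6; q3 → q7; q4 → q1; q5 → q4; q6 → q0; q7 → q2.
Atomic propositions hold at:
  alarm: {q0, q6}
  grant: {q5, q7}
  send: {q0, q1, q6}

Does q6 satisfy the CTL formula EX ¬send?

Sat(¬send) = {q2, q3, q4, q5, q7}
Sat(EX ¬send) = {s : some successor in {q2, q3, q4, q5, q7}} = {q0, q1, q3, q5, q7}
q6 ∉ Sat(EX ¬send) = {q0, q1, q3, q5, q7}, so the formula does not hold at q6.

No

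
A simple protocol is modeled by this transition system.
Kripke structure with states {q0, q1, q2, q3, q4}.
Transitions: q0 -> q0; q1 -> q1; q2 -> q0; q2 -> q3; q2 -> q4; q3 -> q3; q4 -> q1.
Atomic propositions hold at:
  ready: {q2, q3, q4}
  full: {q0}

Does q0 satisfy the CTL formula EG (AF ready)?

AF ready: least fixpoint, start Z0 = {q2, q3, q4}, add states with every successor in Z. Already a fixed point.
Sat(AF ready) = {q2, q3, q4}
EG (AF ready): greatest fixpoint, start Z0 = {q2, q3, q4}, keep only states in Sat with some successor in Z. Z1 = {q2, q3}; fixed.
Sat(EG (AF ready)) = {q2, q3}
q0 ∉ Sat(EG (AF ready)) = {q2, q3}, so the formula does not hold at q0.

No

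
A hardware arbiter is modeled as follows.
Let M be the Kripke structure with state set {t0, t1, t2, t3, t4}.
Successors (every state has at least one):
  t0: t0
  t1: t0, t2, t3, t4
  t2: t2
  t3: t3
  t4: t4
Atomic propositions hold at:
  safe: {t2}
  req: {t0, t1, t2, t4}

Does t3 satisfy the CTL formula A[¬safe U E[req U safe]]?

No

Sat(¬safe) = {t0, t1, t3, t4}
E[req U safe]: least fixpoint, start Z0 = Sat(safe) = {t2}, add states in Sat(req) with some successor in Z. Z1 = {t1, t2}; fixed.
Sat(E[req U safe]) = {t1, t2}
A[¬safe U E[req U safe]]: least fixpoint, start Z0 = Sat(E[req U safe]) = {t1, t2}, add states in Sat(¬safe) with every successor in Z. Already a fixed point.
Sat(A[¬safe U E[req U safe]]) = {t1, t2}
t3 ∉ Sat(A[¬safe U E[req U safe]]) = {t1, t2}, so the formula does not hold at t3.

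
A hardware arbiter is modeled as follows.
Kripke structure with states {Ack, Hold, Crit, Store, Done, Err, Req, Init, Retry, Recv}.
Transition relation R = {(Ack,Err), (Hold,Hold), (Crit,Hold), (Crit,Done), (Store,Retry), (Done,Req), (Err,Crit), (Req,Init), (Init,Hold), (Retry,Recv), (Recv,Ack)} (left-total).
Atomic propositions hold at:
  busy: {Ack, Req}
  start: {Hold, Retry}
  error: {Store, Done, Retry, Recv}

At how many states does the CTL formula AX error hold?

2

Sat(AX error) = {s : every successor in {Store, Done, Retry, Recv}} = {Store, Retry}
|Sat(AX error)| = |{Store, Retry}| = 2.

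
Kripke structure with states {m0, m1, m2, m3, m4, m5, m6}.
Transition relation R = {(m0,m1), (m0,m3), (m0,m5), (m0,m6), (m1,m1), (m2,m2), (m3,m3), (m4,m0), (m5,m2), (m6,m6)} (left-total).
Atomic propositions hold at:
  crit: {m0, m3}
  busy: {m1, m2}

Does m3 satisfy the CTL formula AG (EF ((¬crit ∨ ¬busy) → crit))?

Sat(¬crit) = {m1, m2, m4, m5, m6}
Sat(¬busy) = {m0, m3, m4, m5, m6}
Sat(¬crit ∨ ¬busy) = {m0, m1, m2, m3, m4, m5, m6}
Sat((¬crit ∨ ¬busy) → crit) = {m0, m3}
EF ((¬crit ∨ ¬busy) → crit): least fixpoint, start Z0 = {m0, m3}, add states with some successor in Z. Z1 = {m0, m3, m4}; fixed.
Sat(EF ((¬crit ∨ ¬busy) → crit)) = {m0, m3, m4}
AG (EF ((¬crit ∨ ¬busy) → crit)): greatest fixpoint, start Z0 = {m0, m3, m4}, keep only states in Sat with every successor in Z. Z1 = {m3, m4}; Z2 = {m3}; fixed.
Sat(AG (EF ((¬crit ∨ ¬busy) → crit))) = {m3}
m3 ∈ Sat(AG (EF ((¬crit ∨ ¬busy) → crit))) = {m3}, so the formula holds at m3.

Yes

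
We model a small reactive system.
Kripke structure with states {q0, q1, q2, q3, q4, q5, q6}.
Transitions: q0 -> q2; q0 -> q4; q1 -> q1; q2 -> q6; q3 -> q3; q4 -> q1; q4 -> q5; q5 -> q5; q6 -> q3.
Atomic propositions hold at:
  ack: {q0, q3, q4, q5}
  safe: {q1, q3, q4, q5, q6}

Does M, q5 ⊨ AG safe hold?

AG safe: greatest fixpoint, start Z0 = {q1, q3, q4, q5, q6}, keep only states in Sat with every successor in Z. Already a fixed point.
Sat(AG safe) = {q1, q3, q4, q5, q6}
q5 ∈ Sat(AG safe) = {q1, q3, q4, q5, q6}, so the formula holds at q5.

Yes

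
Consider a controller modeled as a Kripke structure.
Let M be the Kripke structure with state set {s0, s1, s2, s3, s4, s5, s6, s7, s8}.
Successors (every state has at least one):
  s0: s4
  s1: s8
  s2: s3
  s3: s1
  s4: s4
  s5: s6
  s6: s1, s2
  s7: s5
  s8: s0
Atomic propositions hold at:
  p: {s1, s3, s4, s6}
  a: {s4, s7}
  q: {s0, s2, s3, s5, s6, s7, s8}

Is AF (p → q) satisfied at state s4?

No

Sat(p → q) = {s0, s2, s3, s5, s6, s7, s8}
AF (p → q): least fixpoint, start Z0 = {s0, s2, s3, s5, s6, s7, s8}, add states with every successor in Z. Z1 = {s0, s1, s2, s3, s5, s6, s7, s8}; fixed.
Sat(AF (p → q)) = {s0, s1, s2, s3, s5, s6, s7, s8}
s4 ∉ Sat(AF (p → q)) = {s0, s1, s2, s3, s5, s6, s7, s8}, so the formula does not hold at s4.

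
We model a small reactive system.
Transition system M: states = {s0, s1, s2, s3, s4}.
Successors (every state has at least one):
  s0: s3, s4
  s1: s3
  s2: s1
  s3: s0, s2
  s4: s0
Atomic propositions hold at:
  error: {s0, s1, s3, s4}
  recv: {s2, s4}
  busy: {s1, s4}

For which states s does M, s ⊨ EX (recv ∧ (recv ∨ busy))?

Sat(recv ∨ busy) = {s1, s2, s4}
Sat(recv ∧ (recv ∨ busy)) = {s2, s4}
Sat(EX (recv ∧ (recv ∨ busy))) = {s : some successor in {s2, s4}} = {s0, s3}

{s0, s3}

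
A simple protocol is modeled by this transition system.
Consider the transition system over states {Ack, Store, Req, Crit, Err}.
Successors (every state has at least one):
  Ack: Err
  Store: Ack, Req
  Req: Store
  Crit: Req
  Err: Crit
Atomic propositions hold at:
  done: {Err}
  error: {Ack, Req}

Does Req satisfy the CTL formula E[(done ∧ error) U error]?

Sat(done ∧ error) = ∅
E[(done ∧ error) U error]: least fixpoint, start Z0 = Sat(error) = {Ack, Req}, add states in Sat(done ∧ error) with some successor in Z. Already a fixed point.
Sat(E[(done ∧ error) U error]) = {Ack, Req}
Req ∈ Sat(E[(done ∧ error) U error]) = {Ack, Req}, so the formula holds at Req.

Yes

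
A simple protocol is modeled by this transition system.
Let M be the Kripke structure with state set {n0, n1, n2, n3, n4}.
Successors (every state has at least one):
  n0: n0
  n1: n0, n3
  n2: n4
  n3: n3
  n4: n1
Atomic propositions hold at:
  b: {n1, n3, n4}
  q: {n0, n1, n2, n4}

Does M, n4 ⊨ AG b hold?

AG b: greatest fixpoint, start Z0 = {n1, n3, n4}, keep only states in Sat with every successor in Z. Z1 = {n3, n4}; Z2 = {n3}; fixed.
Sat(AG b) = {n3}
n4 ∉ Sat(AG b) = {n3}, so the formula does not hold at n4.

No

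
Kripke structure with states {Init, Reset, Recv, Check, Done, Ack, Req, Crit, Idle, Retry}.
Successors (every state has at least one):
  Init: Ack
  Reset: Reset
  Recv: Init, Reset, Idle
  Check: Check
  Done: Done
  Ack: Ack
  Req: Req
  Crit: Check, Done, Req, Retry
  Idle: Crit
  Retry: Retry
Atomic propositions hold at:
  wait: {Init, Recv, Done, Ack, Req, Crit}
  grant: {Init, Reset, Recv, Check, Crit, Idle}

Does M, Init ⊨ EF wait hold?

Yes

EF wait: least fixpoint, start Z0 = {Init, Recv, Done, Ack, Req, Crit}, add states with some successor in Z. Z1 = {Init, Recv, Done, Ack, Req, Crit, Idle}; fixed.
Sat(EF wait) = {Init, Recv, Done, Ack, Req, Crit, Idle}
Init ∈ Sat(EF wait) = {Init, Recv, Done, Ack, Req, Crit, Idle}, so the formula holds at Init.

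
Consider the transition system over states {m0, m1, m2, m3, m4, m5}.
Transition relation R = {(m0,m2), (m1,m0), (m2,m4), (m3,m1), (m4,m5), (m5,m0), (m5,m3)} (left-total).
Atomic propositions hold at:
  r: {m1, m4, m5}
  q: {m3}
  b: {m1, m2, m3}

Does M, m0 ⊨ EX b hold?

Sat(EX b) = {s : some successor in {m1, m2, m3}} = {m0, m3, m5}
m0 ∈ Sat(EX b) = {m0, m3, m5}, so the formula holds at m0.

Yes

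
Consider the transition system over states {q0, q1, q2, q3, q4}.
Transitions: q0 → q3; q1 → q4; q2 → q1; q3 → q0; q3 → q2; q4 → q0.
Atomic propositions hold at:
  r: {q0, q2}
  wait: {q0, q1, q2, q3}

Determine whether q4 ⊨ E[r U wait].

E[r U wait]: least fixpoint, start Z0 = Sat(wait) = {q0, q1, q2, q3}, add states in Sat(r) with some successor in Z. Already a fixed point.
Sat(E[r U wait]) = {q0, q1, q2, q3}
q4 ∉ Sat(E[r U wait]) = {q0, q1, q2, q3}, so the formula does not hold at q4.

No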